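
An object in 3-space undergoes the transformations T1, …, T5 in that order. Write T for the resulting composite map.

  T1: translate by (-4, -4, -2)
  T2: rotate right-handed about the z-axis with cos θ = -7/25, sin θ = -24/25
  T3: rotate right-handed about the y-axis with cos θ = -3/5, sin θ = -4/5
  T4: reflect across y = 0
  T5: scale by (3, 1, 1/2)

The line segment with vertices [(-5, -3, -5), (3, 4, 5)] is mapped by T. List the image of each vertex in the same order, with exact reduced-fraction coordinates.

image vertices: (609/25, -53/5, 21/50), (-963/125, -24/25, -197/250)

T1 translate by (-4, -4, -2): (-5, -3, -5) → (-9, -7, -7); (3, 4, 5) → (-1, 0, 3)
T2 rotate right-handed about the z-axis with cos θ = -7/25, sin θ = -24/25: (-9, -7, -7) → (-21/5, 53/5, -7); (-1, 0, 3) → (7/25, 24/25, 3)
T3 rotate right-handed about the y-axis with cos θ = -3/5, sin θ = -4/5: (-21/5, 53/5, -7) → (203/25, 53/5, 21/25); (7/25, 24/25, 3) → (-321/125, 24/25, -197/125)
T4 reflect across y = 0: (203/25, 53/5, 21/25) → (203/25, -53/5, 21/25); (-321/125, 24/25, -197/125) → (-321/125, -24/25, -197/125)
T5 scale by (3, 1, 1/2): (203/25, -53/5, 21/25) → (609/25, -53/5, 21/50); (-321/125, -24/25, -197/125) → (-963/125, -24/25, -197/250)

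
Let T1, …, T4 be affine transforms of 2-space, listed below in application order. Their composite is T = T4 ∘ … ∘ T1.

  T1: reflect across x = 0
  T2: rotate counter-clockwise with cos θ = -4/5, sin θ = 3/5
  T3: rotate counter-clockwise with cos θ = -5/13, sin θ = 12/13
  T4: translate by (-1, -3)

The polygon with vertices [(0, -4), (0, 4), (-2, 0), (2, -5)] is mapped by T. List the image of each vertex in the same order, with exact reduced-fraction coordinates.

T1 reflect across x = 0: (0, -4) → (0, -4); (0, 4) → (0, 4); (-2, 0) → (2, 0); (2, -5) → (-2, -5)
T2 rotate counter-clockwise with cos θ = -4/5, sin θ = 3/5: (0, -4) → (12/5, 16/5); (0, 4) → (-12/5, -16/5); (2, 0) → (-8/5, 6/5); (-2, -5) → (23/5, 14/5)
T3 rotate counter-clockwise with cos θ = -5/13, sin θ = 12/13: (12/5, 16/5) → (-252/65, 64/65); (-12/5, -16/5) → (252/65, -64/65); (-8/5, 6/5) → (-32/65, -126/65); (23/5, 14/5) → (-283/65, 206/65)
T4 translate by (-1, -3): (-252/65, 64/65) → (-317/65, -131/65); (252/65, -64/65) → (187/65, -259/65); (-32/65, -126/65) → (-97/65, -321/65); (-283/65, 206/65) → (-348/65, 11/65)

image vertices: (-317/65, -131/65), (187/65, -259/65), (-97/65, -321/65), (-348/65, 11/65)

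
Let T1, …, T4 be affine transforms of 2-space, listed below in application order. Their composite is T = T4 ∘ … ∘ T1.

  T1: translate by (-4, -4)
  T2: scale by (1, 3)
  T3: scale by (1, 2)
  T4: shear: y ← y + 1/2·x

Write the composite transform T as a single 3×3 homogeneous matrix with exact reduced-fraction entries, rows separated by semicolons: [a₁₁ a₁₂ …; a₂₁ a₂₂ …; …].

T1 = [1 0 -4; 0 1 -4; 0 0 1]
T2·T1 = [1 0 -4; 0 3 -12; 0 0 1]
T3·…·T1 = [1 0 -4; 0 6 -24; 0 0 1]
T4·…·T1 = [1 0 -4; 1/2 6 -26; 0 0 1]

T = [1 0 -4; 1/2 6 -26; 0 0 1]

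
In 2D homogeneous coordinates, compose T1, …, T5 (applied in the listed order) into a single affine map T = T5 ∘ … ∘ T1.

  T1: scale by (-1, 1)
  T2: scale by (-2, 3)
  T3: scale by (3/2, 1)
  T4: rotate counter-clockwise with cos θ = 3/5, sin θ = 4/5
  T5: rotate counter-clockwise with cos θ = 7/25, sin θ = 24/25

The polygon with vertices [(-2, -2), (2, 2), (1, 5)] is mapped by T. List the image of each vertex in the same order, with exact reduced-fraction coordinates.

image vertices: (42/5, -6/5), (-42/5, 6/5), (-69/5, -33/5)

T1 scale by (-1, 1): (-2, -2) → (2, -2); (2, 2) → (-2, 2); (1, 5) → (-1, 5)
T2 scale by (-2, 3): (2, -2) → (-4, -6); (-2, 2) → (4, 6); (-1, 5) → (2, 15)
T3 scale by (3/2, 1): (-4, -6) → (-6, -6); (4, 6) → (6, 6); (2, 15) → (3, 15)
T4 rotate counter-clockwise with cos θ = 3/5, sin θ = 4/5: (-6, -6) → (6/5, -42/5); (6, 6) → (-6/5, 42/5); (3, 15) → (-51/5, 57/5)
T5 rotate counter-clockwise with cos θ = 7/25, sin θ = 24/25: (6/5, -42/5) → (42/5, -6/5); (-6/5, 42/5) → (-42/5, 6/5); (-51/5, 57/5) → (-69/5, -33/5)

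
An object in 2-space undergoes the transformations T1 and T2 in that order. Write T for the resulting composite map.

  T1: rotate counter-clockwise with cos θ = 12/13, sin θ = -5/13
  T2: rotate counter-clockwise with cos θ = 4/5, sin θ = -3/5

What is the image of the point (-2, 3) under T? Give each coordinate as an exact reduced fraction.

T(p) = (102/65, 211/65)

T1 rotate counter-clockwise with cos θ = 12/13, sin θ = -5/13: (-2, 3) → (-9/13, 46/13)
T2 rotate counter-clockwise with cos θ = 4/5, sin θ = -3/5: (-9/13, 46/13) → (102/65, 211/65)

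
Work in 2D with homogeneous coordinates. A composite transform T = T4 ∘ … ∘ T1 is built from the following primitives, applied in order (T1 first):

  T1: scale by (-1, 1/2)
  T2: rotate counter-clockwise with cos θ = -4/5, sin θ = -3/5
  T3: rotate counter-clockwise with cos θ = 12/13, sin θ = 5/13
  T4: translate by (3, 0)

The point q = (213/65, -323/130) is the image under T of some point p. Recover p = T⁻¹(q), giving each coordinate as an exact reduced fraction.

p = (-2, 3)

T1 = [-1 0 0; 0 1/2 0; 0 0 1]
T2·T1 = [4/5 3/10 0; 3/5 -2/5 0; 0 0 1]
T3·…·T1 = [33/65 28/65 0; 56/65 -33/130 0; 0 0 1]
T4·…·T1 = [33/65 28/65 3; 56/65 -33/130 0; 0 0 1]
det M = -1/2; M⁻¹ = [33/65 56/65 -99/65; 112/65 -66/65 -336/65; 0 0 1]
M⁻¹ · (213/65, -323/130)ᵀ = (-2, 3)ᵀ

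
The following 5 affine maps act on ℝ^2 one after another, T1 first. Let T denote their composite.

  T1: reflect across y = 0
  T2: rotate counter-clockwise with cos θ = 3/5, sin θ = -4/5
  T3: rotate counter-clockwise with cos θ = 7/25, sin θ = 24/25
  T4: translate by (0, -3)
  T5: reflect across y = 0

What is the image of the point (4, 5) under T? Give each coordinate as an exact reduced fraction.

T(p) = (688/125, 784/125)

T1 reflect across y = 0: (4, 5) → (4, -5)
T2 rotate counter-clockwise with cos θ = 3/5, sin θ = -4/5: (4, -5) → (-8/5, -31/5)
T3 rotate counter-clockwise with cos θ = 7/25, sin θ = 24/25: (-8/5, -31/5) → (688/125, -409/125)
T4 translate by (0, -3): (688/125, -409/125) → (688/125, -784/125)
T5 reflect across y = 0: (688/125, -784/125) → (688/125, 784/125)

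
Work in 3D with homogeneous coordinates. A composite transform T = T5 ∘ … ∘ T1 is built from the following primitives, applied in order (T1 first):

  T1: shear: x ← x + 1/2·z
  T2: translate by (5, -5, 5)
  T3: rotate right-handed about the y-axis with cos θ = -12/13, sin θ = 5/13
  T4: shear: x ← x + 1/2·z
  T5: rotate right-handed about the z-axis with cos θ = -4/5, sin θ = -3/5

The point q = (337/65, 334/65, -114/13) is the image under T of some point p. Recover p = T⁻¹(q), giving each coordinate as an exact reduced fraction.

T1 = [1 0 1/2 0; 0 1 0 0; 0 0 1 0; 0 0 0 1]
T2·T1 = [1 0 1/2 5; 0 1 0 -5; 0 0 1 5; 0 0 0 1]
T3·…·T1 = [-12/13 0 -1/13 -35/13; 0 1 0 -5; -5/13 0 -29/26 -85/13; 0 0 0 1]
T4·…·T1 = [-29/26 0 -33/52 -155/26; 0 1 0 -5; -5/13 0 -29/26 -85/13; 0 0 0 1]
T5·…·T1 = [58/65 3/5 33/65 23/13; 87/130 -4/5 99/260 197/26; -5/13 0 -29/26 -85/13; 0 0 0 1]
det M = 1; M⁻¹ = [58/65 87/130 33/52 -5/2; 3/5 -4/5 0 5; -4/13 -3/13 -29/26 -5; 0 0 0 1]
M⁻¹ · (337/65, 334/65, -114/13)ᵀ = (0, 4, 2)ᵀ

p = (0, 4, 2)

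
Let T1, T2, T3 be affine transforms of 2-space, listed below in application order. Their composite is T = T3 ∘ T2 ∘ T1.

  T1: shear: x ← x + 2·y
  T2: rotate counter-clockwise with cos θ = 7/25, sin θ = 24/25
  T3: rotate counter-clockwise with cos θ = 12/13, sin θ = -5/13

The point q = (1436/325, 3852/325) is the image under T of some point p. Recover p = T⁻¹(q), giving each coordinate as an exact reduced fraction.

p = (4, 4)

T1 = [1 2 0; 0 1 0; 0 0 1]
T2·T1 = [7/25 -2/5 0; 24/25 11/5 0; 0 0 1]
T3·…·T1 = [204/325 31/65 0; 253/325 142/65 0; 0 0 1]
det M = 1; M⁻¹ = [142/65 -31/65 0; -253/325 204/325 0; 0 0 1]
M⁻¹ · (1436/325, 3852/325)ᵀ = (4, 4)ᵀ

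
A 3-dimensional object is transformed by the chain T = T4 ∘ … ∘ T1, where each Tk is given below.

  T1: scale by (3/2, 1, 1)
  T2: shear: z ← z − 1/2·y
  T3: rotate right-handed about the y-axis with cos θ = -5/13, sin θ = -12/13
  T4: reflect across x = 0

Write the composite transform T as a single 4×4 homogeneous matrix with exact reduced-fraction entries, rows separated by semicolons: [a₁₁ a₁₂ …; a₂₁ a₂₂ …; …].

T1 = [3/2 0 0 0; 0 1 0 0; 0 0 1 0; 0 0 0 1]
T2·T1 = [3/2 0 0 0; 0 1 0 0; 0 -1/2 1 0; 0 0 0 1]
T3·…·T1 = [-15/26 6/13 -12/13 0; 0 1 0 0; 18/13 5/26 -5/13 0; 0 0 0 1]
T4·…·T1 = [15/26 -6/13 12/13 0; 0 1 0 0; 18/13 5/26 -5/13 0; 0 0 0 1]

T = [15/26 -6/13 12/13 0; 0 1 0 0; 18/13 5/26 -5/13 0; 0 0 0 1]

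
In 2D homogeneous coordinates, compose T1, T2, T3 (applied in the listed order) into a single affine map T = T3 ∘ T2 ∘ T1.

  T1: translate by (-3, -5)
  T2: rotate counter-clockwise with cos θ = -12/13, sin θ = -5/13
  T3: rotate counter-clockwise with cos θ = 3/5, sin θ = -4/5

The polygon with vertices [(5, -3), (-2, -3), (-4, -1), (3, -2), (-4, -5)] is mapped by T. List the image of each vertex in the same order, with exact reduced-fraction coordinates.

T1 translate by (-3, -5): (5, -3) → (2, -8); (-2, -3) → (-5, -8); (-4, -1) → (-7, -6); (3, -2) → (0, -7); (-4, -5) → (-7, -10)
T2 rotate counter-clockwise with cos θ = -12/13, sin θ = -5/13: (2, -8) → (-64/13, 86/13); (-5, -8) → (20/13, 121/13); (-7, -6) → (54/13, 107/13); (0, -7) → (-35/13, 84/13); (-7, -10) → (34/13, 155/13)
T3 rotate counter-clockwise with cos θ = 3/5, sin θ = -4/5: (-64/13, 86/13) → (152/65, 514/65); (20/13, 121/13) → (544/65, 283/65); (54/13, 107/13) → (118/13, 21/13); (-35/13, 84/13) → (231/65, 392/65); (34/13, 155/13) → (722/65, 329/65)

image vertices: (152/65, 514/65), (544/65, 283/65), (118/13, 21/13), (231/65, 392/65), (722/65, 329/65)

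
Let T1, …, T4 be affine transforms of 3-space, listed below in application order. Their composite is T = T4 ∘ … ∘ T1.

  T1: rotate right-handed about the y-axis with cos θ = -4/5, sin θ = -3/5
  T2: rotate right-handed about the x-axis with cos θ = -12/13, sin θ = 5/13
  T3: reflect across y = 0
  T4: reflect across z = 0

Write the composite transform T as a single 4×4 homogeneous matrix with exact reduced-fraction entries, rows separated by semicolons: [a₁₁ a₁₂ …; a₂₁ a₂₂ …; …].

T = [-4/5 0 -3/5 0; 3/13 12/13 -4/13 0; 36/65 -5/13 -48/65 0; 0 0 0 1]

T1 = [-4/5 0 -3/5 0; 0 1 0 0; 3/5 0 -4/5 0; 0 0 0 1]
T2·T1 = [-4/5 0 -3/5 0; -3/13 -12/13 4/13 0; -36/65 5/13 48/65 0; 0 0 0 1]
T3·…·T1 = [-4/5 0 -3/5 0; 3/13 12/13 -4/13 0; -36/65 5/13 48/65 0; 0 0 0 1]
T4·…·T1 = [-4/5 0 -3/5 0; 3/13 12/13 -4/13 0; 36/65 -5/13 -48/65 0; 0 0 0 1]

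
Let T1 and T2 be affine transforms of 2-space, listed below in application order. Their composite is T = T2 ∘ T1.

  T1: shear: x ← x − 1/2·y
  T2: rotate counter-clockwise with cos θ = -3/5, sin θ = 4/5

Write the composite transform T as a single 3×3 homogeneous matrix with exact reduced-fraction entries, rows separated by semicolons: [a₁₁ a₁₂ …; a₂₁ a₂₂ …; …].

T1 = [1 -1/2 0; 0 1 0; 0 0 1]
T2·T1 = [-3/5 -1/2 0; 4/5 -1 0; 0 0 1]

T = [-3/5 -1/2 0; 4/5 -1 0; 0 0 1]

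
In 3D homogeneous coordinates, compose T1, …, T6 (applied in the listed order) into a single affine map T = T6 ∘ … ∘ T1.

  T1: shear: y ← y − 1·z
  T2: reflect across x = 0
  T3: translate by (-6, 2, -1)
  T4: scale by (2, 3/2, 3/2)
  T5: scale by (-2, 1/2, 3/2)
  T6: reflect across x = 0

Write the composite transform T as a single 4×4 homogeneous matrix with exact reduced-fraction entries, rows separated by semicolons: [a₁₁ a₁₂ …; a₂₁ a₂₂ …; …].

T1 = [1 0 0 0; 0 1 -1 0; 0 0 1 0; 0 0 0 1]
T2·T1 = [-1 0 0 0; 0 1 -1 0; 0 0 1 0; 0 0 0 1]
T3·…·T1 = [-1 0 0 -6; 0 1 -1 2; 0 0 1 -1; 0 0 0 1]
T4·…·T1 = [-2 0 0 -12; 0 3/2 -3/2 3; 0 0 3/2 -3/2; 0 0 0 1]
T5·…·T1 = [4 0 0 24; 0 3/4 -3/4 3/2; 0 0 9/4 -9/4; 0 0 0 1]
T6·…·T1 = [-4 0 0 -24; 0 3/4 -3/4 3/2; 0 0 9/4 -9/4; 0 0 0 1]

T = [-4 0 0 -24; 0 3/4 -3/4 3/2; 0 0 9/4 -9/4; 0 0 0 1]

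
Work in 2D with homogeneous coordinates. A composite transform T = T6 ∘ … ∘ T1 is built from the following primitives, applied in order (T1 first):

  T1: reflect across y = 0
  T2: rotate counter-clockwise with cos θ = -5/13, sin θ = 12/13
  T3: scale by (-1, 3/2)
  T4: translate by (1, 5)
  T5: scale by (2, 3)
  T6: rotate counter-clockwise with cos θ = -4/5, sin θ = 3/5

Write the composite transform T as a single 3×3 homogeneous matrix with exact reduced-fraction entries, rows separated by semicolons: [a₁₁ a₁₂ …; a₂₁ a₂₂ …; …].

T = [-202/65 57/130 -53/5; -186/65 -162/65 -54/5; 0 0 1]

T1 = [1 0 0; 0 -1 0; 0 0 1]
T2·T1 = [-5/13 12/13 0; 12/13 5/13 0; 0 0 1]
T3·…·T1 = [5/13 -12/13 0; 18/13 15/26 0; 0 0 1]
T4·…·T1 = [5/13 -12/13 1; 18/13 15/26 5; 0 0 1]
T5·…·T1 = [10/13 -24/13 2; 54/13 45/26 15; 0 0 1]
T6·…·T1 = [-202/65 57/130 -53/5; -186/65 -162/65 -54/5; 0 0 1]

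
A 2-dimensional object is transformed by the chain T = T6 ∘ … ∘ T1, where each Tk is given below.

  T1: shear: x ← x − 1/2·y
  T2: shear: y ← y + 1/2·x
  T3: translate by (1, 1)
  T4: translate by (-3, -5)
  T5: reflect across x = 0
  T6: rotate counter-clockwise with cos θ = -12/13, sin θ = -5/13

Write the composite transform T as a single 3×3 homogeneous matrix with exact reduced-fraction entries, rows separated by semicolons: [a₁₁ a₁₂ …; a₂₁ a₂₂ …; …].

T1 = [1 -1/2 0; 0 1 0; 0 0 1]
T2·T1 = [1 -1/2 0; 1/2 3/4 0; 0 0 1]
T3·…·T1 = [1 -1/2 1; 1/2 3/4 1; 0 0 1]
T4·…·T1 = [1 -1/2 -2; 1/2 3/4 -4; 0 0 1]
T5·…·T1 = [-1 1/2 2; 1/2 3/4 -4; 0 0 1]
T6·…·T1 = [29/26 -9/52 -44/13; -1/13 -23/26 38/13; 0 0 1]

T = [29/26 -9/52 -44/13; -1/13 -23/26 38/13; 0 0 1]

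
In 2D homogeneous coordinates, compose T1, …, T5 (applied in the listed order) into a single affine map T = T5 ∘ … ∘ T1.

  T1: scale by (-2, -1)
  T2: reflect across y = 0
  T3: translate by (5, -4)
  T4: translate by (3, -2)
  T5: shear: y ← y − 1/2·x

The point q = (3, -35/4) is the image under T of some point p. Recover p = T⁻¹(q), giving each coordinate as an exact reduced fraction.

T1 = [-2 0 0; 0 -1 0; 0 0 1]
T2·T1 = [-2 0 0; 0 1 0; 0 0 1]
T3·…·T1 = [-2 0 5; 0 1 -4; 0 0 1]
T4·…·T1 = [-2 0 8; 0 1 -6; 0 0 1]
T5·…·T1 = [-2 0 8; 1 1 -10; 0 0 1]
det M = -2; M⁻¹ = [-1/2 0 4; 1/2 1 6; 0 0 1]
M⁻¹ · (3, -35/4)ᵀ = (5/2, -5/4)ᵀ

p = (5/2, -5/4)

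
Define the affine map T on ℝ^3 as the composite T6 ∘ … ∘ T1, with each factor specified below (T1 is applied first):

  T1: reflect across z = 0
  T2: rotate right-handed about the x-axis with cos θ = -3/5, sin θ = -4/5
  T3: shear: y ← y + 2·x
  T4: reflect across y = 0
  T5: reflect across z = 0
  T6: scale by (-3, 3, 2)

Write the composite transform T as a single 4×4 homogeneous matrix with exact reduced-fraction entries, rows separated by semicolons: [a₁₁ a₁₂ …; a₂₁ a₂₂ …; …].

T = [-3 0 0 0; -6 9/5 12/5 0; 0 8/5 -6/5 0; 0 0 0 1]

T1 = [1 0 0 0; 0 1 0 0; 0 0 -1 0; 0 0 0 1]
T2·T1 = [1 0 0 0; 0 -3/5 -4/5 0; 0 -4/5 3/5 0; 0 0 0 1]
T3·…·T1 = [1 0 0 0; 2 -3/5 -4/5 0; 0 -4/5 3/5 0; 0 0 0 1]
T4·…·T1 = [1 0 0 0; -2 3/5 4/5 0; 0 -4/5 3/5 0; 0 0 0 1]
T5·…·T1 = [1 0 0 0; -2 3/5 4/5 0; 0 4/5 -3/5 0; 0 0 0 1]
T6·…·T1 = [-3 0 0 0; -6 9/5 12/5 0; 0 8/5 -6/5 0; 0 0 0 1]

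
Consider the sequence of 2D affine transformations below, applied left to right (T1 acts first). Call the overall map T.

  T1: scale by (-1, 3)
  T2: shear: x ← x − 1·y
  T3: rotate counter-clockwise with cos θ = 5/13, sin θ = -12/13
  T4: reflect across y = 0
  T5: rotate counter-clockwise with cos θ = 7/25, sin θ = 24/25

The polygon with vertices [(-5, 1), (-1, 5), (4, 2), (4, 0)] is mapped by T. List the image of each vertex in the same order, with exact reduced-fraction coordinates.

T1 scale by (-1, 3): (-5, 1) → (5, 3); (-1, 5) → (1, 15); (4, 2) → (-4, 6); (4, 0) → (-4, 0)
T2 shear: x ← x − 1·y: (5, 3) → (2, 3); (1, 15) → (-14, 15); (-4, 6) → (-10, 6); (-4, 0) → (-4, 0)
T3 rotate counter-clockwise with cos θ = 5/13, sin θ = -12/13: (2, 3) → (46/13, -9/13); (-14, 15) → (110/13, 243/13); (-10, 6) → (22/13, 150/13); (-4, 0) → (-20/13, 48/13)
T4 reflect across y = 0: (46/13, -9/13) → (46/13, 9/13); (110/13, 243/13) → (110/13, -243/13); (22/13, 150/13) → (22/13, -150/13); (-20/13, 48/13) → (-20/13, -48/13)
T5 rotate counter-clockwise with cos θ = 7/25, sin θ = 24/25: (46/13, 9/13) → (106/325, 1167/325); (110/13, -243/13) → (6602/325, 939/325); (22/13, -150/13) → (3754/325, -522/325); (-20/13, -48/13) → (1012/325, -816/325)

image vertices: (106/325, 1167/325), (6602/325, 939/325), (3754/325, -522/325), (1012/325, -816/325)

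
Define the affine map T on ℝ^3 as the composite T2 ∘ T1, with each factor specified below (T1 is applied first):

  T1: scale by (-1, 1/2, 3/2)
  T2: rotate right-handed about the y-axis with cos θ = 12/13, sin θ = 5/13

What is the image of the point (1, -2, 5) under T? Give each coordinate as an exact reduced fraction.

T(p) = (51/26, -1, 95/13)

T1 scale by (-1, 1/2, 3/2): (1, -2, 5) → (-1, -1, 15/2)
T2 rotate right-handed about the y-axis with cos θ = 12/13, sin θ = 5/13: (-1, -1, 15/2) → (51/26, -1, 95/13)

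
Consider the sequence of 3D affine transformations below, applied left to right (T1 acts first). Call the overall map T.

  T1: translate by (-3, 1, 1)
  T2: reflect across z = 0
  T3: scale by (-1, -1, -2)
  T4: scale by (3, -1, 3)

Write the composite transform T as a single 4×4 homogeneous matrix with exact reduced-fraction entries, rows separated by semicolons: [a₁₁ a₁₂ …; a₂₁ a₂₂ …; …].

T1 = [1 0 0 -3; 0 1 0 1; 0 0 1 1; 0 0 0 1]
T2·T1 = [1 0 0 -3; 0 1 0 1; 0 0 -1 -1; 0 0 0 1]
T3·…·T1 = [-1 0 0 3; 0 -1 0 -1; 0 0 2 2; 0 0 0 1]
T4·…·T1 = [-3 0 0 9; 0 1 0 1; 0 0 6 6; 0 0 0 1]

T = [-3 0 0 9; 0 1 0 1; 0 0 6 6; 0 0 0 1]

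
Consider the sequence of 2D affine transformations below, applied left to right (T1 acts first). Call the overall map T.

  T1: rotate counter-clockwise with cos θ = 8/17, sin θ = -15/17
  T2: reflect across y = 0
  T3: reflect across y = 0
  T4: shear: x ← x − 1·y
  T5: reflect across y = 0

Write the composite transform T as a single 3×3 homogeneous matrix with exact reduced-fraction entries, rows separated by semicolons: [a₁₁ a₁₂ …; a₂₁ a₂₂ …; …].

T1 = [8/17 15/17 0; -15/17 8/17 0; 0 0 1]
T2·T1 = [8/17 15/17 0; 15/17 -8/17 0; 0 0 1]
T3·…·T1 = [8/17 15/17 0; -15/17 8/17 0; 0 0 1]
T4·…·T1 = [23/17 7/17 0; -15/17 8/17 0; 0 0 1]
T5·…·T1 = [23/17 7/17 0; 15/17 -8/17 0; 0 0 1]

T = [23/17 7/17 0; 15/17 -8/17 0; 0 0 1]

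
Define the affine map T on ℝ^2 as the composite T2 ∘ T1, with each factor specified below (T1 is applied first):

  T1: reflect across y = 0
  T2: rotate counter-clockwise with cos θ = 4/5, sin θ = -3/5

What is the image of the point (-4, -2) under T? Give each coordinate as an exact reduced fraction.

T1 reflect across y = 0: (-4, -2) → (-4, 2)
T2 rotate counter-clockwise with cos θ = 4/5, sin θ = -3/5: (-4, 2) → (-2, 4)

T(p) = (-2, 4)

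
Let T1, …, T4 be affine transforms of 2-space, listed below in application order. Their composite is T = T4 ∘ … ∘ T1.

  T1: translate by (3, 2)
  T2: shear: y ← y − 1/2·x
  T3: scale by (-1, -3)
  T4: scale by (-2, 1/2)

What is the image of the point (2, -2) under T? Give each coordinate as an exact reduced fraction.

T(p) = (10, 15/4)

T1 translate by (3, 2): (2, -2) → (5, 0)
T2 shear: y ← y − 1/2·x: (5, 0) → (5, -5/2)
T3 scale by (-1, -3): (5, -5/2) → (-5, 15/2)
T4 scale by (-2, 1/2): (-5, 15/2) → (10, 15/4)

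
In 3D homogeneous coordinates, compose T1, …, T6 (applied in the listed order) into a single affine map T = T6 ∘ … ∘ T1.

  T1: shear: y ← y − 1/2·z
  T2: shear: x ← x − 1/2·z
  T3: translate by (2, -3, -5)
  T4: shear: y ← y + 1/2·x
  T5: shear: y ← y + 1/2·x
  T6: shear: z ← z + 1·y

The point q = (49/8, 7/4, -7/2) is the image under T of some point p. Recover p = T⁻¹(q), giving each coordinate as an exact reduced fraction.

T1 = [1 0 0 0; 0 1 -1/2 0; 0 0 1 0; 0 0 0 1]
T2·T1 = [1 0 -1/2 0; 0 1 -1/2 0; 0 0 1 0; 0 0 0 1]
T3·…·T1 = [1 0 -1/2 2; 0 1 -1/2 -3; 0 0 1 -5; 0 0 0 1]
T4·…·T1 = [1 0 -1/2 2; 1/2 1 -3/4 -2; 0 0 1 -5; 0 0 0 1]
T5·…·T1 = [1 0 -1/2 2; 1 1 -1 -1; 0 0 1 -5; 0 0 0 1]
T6·…·T1 = [1 0 -1/2 2; 1 1 -1 -1; 1 1 0 -6; 0 0 0 1]
det M = 1; M⁻¹ = [1 -1/2 1/2 1/2; -1 1/2 1/2 11/2; 0 -1 1 5; 0 0 0 1]
M⁻¹ · (49/8, 7/4, -7/2)ᵀ = (4, -3/2, -1/4)ᵀ

p = (4, -3/2, -1/4)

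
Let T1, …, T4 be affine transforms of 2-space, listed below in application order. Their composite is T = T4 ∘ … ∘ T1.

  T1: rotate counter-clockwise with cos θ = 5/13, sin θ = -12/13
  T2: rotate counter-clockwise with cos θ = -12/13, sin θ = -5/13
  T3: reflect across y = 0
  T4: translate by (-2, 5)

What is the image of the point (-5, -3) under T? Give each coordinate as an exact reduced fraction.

T1 rotate counter-clockwise with cos θ = 5/13, sin θ = -12/13: (-5, -3) → (-61/13, 45/13)
T2 rotate counter-clockwise with cos θ = -12/13, sin θ = -5/13: (-61/13, 45/13) → (957/169, -235/169)
T3 reflect across y = 0: (957/169, -235/169) → (957/169, 235/169)
T4 translate by (-2, 5): (957/169, 235/169) → (619/169, 1080/169)

T(p) = (619/169, 1080/169)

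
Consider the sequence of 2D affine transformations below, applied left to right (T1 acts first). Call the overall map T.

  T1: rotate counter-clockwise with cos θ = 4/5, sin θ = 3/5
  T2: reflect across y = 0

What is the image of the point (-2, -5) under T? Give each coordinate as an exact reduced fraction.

T1 rotate counter-clockwise with cos θ = 4/5, sin θ = 3/5: (-2, -5) → (7/5, -26/5)
T2 reflect across y = 0: (7/5, -26/5) → (7/5, 26/5)

T(p) = (7/5, 26/5)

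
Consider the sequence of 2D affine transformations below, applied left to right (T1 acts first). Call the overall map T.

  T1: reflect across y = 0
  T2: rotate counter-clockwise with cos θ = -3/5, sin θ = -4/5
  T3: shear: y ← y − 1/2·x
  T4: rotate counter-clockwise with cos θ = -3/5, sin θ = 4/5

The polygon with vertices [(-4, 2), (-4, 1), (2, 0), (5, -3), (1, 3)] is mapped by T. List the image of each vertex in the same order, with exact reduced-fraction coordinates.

T1 reflect across y = 0: (-4, 2) → (-4, -2); (-4, 1) → (-4, -1); (2, 0) → (2, 0); (5, -3) → (5, 3); (1, 3) → (1, -3)
T2 rotate counter-clockwise with cos θ = -3/5, sin θ = -4/5: (-4, -2) → (4/5, 22/5); (-4, -1) → (8/5, 19/5); (2, 0) → (-6/5, -8/5); (5, 3) → (-3/5, -29/5); (1, -3) → (-3, 1)
T3 shear: y ← y − 1/2·x: (4/5, 22/5) → (4/5, 4); (8/5, 19/5) → (8/5, 3); (-6/5, -8/5) → (-6/5, -1); (-3/5, -29/5) → (-3/5, -11/2); (-3, 1) → (-3, 5/2)
T4 rotate counter-clockwise with cos θ = -3/5, sin θ = 4/5: (4/5, 4) → (-92/25, -44/25); (8/5, 3) → (-84/25, -13/25); (-6/5, -1) → (38/25, -9/25); (-3/5, -11/2) → (119/25, 141/50); (-3, 5/2) → (-1/5, -39/10)

image vertices: (-92/25, -44/25), (-84/25, -13/25), (38/25, -9/25), (119/25, 141/50), (-1/5, -39/10)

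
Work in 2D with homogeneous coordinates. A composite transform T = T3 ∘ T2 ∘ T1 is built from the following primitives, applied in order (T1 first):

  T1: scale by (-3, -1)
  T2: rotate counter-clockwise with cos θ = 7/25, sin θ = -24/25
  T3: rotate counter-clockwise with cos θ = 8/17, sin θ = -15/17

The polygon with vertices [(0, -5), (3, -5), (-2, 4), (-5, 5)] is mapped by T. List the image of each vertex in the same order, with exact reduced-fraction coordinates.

image vertices: (297/85, -304/85), (4221/425, 1153/425), (-3012/425, -566/425), (-1209/85, -587/85)

T1 scale by (-3, -1): (0, -5) → (0, 5); (3, -5) → (-9, 5); (-2, 4) → (6, -4); (-5, 5) → (15, -5)
T2 rotate counter-clockwise with cos θ = 7/25, sin θ = -24/25: (0, 5) → (24/5, 7/5); (-9, 5) → (57/25, 251/25); (6, -4) → (-54/25, -172/25); (15, -5) → (-3/5, -79/5)
T3 rotate counter-clockwise with cos θ = 8/17, sin θ = -15/17: (24/5, 7/5) → (297/85, -304/85); (57/25, 251/25) → (4221/425, 1153/425); (-54/25, -172/25) → (-3012/425, -566/425); (-3/5, -79/5) → (-1209/85, -587/85)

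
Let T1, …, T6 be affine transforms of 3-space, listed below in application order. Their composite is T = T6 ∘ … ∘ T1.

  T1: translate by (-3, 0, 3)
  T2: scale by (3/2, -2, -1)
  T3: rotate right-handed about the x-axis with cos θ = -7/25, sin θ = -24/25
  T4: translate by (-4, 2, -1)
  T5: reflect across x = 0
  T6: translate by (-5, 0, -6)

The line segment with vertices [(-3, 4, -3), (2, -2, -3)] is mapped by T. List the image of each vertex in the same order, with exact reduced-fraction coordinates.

image vertices: (8, 106/25, 17/25), (1/2, 22/25, -271/25)

T1 translate by (-3, 0, 3): (-3, 4, -3) → (-6, 4, 0); (2, -2, -3) → (-1, -2, 0)
T2 scale by (3/2, -2, -1): (-6, 4, 0) → (-9, -8, 0); (-1, -2, 0) → (-3/2, 4, 0)
T3 rotate right-handed about the x-axis with cos θ = -7/25, sin θ = -24/25: (-9, -8, 0) → (-9, 56/25, 192/25); (-3/2, 4, 0) → (-3/2, -28/25, -96/25)
T4 translate by (-4, 2, -1): (-9, 56/25, 192/25) → (-13, 106/25, 167/25); (-3/2, -28/25, -96/25) → (-11/2, 22/25, -121/25)
T5 reflect across x = 0: (-13, 106/25, 167/25) → (13, 106/25, 167/25); (-11/2, 22/25, -121/25) → (11/2, 22/25, -121/25)
T6 translate by (-5, 0, -6): (13, 106/25, 167/25) → (8, 106/25, 17/25); (11/2, 22/25, -121/25) → (1/2, 22/25, -271/25)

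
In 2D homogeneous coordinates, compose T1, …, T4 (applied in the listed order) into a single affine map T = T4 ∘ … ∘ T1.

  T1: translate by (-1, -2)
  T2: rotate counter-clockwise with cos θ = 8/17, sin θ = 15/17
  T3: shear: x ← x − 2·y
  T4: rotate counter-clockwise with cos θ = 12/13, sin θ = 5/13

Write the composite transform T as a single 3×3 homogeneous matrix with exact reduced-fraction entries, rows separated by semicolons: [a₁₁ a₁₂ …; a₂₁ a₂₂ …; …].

T = [-339/221 -412/221 1163/221; 70/221 -59/221 48/221; 0 0 1]

T1 = [1 0 -1; 0 1 -2; 0 0 1]
T2·T1 = [8/17 -15/17 22/17; 15/17 8/17 -31/17; 0 0 1]
T3·…·T1 = [-22/17 -31/17 84/17; 15/17 8/17 -31/17; 0 0 1]
T4·…·T1 = [-339/221 -412/221 1163/221; 70/221 -59/221 48/221; 0 0 1]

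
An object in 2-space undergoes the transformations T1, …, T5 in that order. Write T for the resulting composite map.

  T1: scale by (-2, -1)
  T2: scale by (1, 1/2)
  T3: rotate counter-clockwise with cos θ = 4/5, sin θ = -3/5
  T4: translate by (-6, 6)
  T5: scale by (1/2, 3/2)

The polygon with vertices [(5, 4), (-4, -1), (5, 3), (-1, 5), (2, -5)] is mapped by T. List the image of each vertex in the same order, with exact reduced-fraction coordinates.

T1 scale by (-2, -1): (5, 4) → (-10, -4); (-4, -1) → (8, 1); (5, 3) → (-10, -3); (-1, 5) → (2, -5); (2, -5) → (-4, 5)
T2 scale by (1, 1/2): (-10, -4) → (-10, -2); (8, 1) → (8, 1/2); (-10, -3) → (-10, -3/2); (2, -5) → (2, -5/2); (-4, 5) → (-4, 5/2)
T3 rotate counter-clockwise with cos θ = 4/5, sin θ = -3/5: (-10, -2) → (-46/5, 22/5); (8, 1/2) → (67/10, -22/5); (-10, -3/2) → (-89/10, 24/5); (2, -5/2) → (1/10, -16/5); (-4, 5/2) → (-17/10, 22/5)
T4 translate by (-6, 6): (-46/5, 22/5) → (-76/5, 52/5); (67/10, -22/5) → (7/10, 8/5); (-89/10, 24/5) → (-149/10, 54/5); (1/10, -16/5) → (-59/10, 14/5); (-17/10, 22/5) → (-77/10, 52/5)
T5 scale by (1/2, 3/2): (-76/5, 52/5) → (-38/5, 78/5); (7/10, 8/5) → (7/20, 12/5); (-149/10, 54/5) → (-149/20, 81/5); (-59/10, 14/5) → (-59/20, 21/5); (-77/10, 52/5) → (-77/20, 78/5)

image vertices: (-38/5, 78/5), (7/20, 12/5), (-149/20, 81/5), (-59/20, 21/5), (-77/20, 78/5)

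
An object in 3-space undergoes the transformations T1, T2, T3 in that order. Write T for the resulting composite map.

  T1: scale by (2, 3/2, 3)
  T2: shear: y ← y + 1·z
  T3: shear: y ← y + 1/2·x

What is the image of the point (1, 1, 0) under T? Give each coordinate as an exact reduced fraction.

T1 scale by (2, 3/2, 3): (1, 1, 0) → (2, 3/2, 0)
T2 shear: y ← y + 1·z: (2, 3/2, 0) → (2, 3/2, 0)
T3 shear: y ← y + 1/2·x: (2, 3/2, 0) → (2, 5/2, 0)

T(p) = (2, 5/2, 0)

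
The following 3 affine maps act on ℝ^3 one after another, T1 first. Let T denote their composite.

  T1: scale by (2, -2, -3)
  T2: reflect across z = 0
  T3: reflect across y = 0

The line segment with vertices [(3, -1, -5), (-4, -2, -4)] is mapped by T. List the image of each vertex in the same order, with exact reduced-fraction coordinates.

T1 scale by (2, -2, -3): (3, -1, -5) → (6, 2, 15); (-4, -2, -4) → (-8, 4, 12)
T2 reflect across z = 0: (6, 2, 15) → (6, 2, -15); (-8, 4, 12) → (-8, 4, -12)
T3 reflect across y = 0: (6, 2, -15) → (6, -2, -15); (-8, 4, -12) → (-8, -4, -12)

image vertices: (6, -2, -15), (-8, -4, -12)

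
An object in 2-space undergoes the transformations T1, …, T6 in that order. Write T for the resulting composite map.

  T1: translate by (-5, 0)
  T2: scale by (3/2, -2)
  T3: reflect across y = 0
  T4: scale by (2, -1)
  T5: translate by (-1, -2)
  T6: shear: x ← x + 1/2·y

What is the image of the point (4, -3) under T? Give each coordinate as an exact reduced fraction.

T1 translate by (-5, 0): (4, -3) → (-1, -3)
T2 scale by (3/2, -2): (-1, -3) → (-3/2, 6)
T3 reflect across y = 0: (-3/2, 6) → (-3/2, -6)
T4 scale by (2, -1): (-3/2, -6) → (-3, 6)
T5 translate by (-1, -2): (-3, 6) → (-4, 4)
T6 shear: x ← x + 1/2·y: (-4, 4) → (-2, 4)

T(p) = (-2, 4)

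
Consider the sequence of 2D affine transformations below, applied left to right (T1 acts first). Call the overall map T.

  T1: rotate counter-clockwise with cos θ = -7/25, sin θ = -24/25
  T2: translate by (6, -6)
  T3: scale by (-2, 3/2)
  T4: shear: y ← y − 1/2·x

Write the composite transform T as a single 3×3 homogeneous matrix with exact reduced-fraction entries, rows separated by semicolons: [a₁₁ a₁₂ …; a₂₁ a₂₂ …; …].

T = [14/25 -48/25 -12; -43/25 27/50 -3; 0 0 1]

T1 = [-7/25 24/25 0; -24/25 -7/25 0; 0 0 1]
T2·T1 = [-7/25 24/25 6; -24/25 -7/25 -6; 0 0 1]
T3·…·T1 = [14/25 -48/25 -12; -36/25 -21/50 -9; 0 0 1]
T4·…·T1 = [14/25 -48/25 -12; -43/25 27/50 -3; 0 0 1]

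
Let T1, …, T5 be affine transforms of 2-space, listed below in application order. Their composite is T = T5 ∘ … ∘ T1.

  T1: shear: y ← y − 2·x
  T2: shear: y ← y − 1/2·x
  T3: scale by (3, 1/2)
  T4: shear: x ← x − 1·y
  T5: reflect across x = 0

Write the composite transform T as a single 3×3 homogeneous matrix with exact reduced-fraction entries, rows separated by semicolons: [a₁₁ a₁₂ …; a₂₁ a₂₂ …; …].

T = [-17/4 1/2 0; -5/4 1/2 0; 0 0 1]

T1 = [1 0 0; -2 1 0; 0 0 1]
T2·T1 = [1 0 0; -5/2 1 0; 0 0 1]
T3·…·T1 = [3 0 0; -5/4 1/2 0; 0 0 1]
T4·…·T1 = [17/4 -1/2 0; -5/4 1/2 0; 0 0 1]
T5·…·T1 = [-17/4 1/2 0; -5/4 1/2 0; 0 0 1]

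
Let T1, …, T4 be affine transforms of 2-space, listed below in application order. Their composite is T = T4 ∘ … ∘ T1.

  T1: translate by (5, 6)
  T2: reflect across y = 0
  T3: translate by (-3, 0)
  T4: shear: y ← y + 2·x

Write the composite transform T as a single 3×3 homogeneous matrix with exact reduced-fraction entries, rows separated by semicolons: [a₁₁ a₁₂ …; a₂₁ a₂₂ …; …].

T1 = [1 0 5; 0 1 6; 0 0 1]
T2·T1 = [1 0 5; 0 -1 -6; 0 0 1]
T3·…·T1 = [1 0 2; 0 -1 -6; 0 0 1]
T4·…·T1 = [1 0 2; 2 -1 -2; 0 0 1]

T = [1 0 2; 2 -1 -2; 0 0 1]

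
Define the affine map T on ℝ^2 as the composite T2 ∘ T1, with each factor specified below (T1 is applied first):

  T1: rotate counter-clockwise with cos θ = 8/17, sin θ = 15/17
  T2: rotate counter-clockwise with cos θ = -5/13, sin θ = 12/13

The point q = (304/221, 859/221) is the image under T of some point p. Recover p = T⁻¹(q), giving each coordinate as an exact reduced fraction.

T1 = [8/17 -15/17 0; 15/17 8/17 0; 0 0 1]
T2·T1 = [-220/221 -21/221 0; 21/221 -220/221 0; 0 0 1]
det M = 1; M⁻¹ = [-220/221 21/221 0; -21/221 -220/221 0; 0 0 1]
M⁻¹ · (304/221, 859/221)ᵀ = (-1, -4)ᵀ

p = (-1, -4)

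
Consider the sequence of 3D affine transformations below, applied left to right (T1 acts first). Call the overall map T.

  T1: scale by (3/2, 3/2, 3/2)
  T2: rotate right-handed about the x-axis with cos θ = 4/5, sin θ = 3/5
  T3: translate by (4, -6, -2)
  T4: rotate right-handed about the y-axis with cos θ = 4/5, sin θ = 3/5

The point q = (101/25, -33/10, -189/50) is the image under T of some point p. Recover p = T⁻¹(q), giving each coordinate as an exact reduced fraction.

p = (1, 2, -1/3)

T1 = [3/2 0 0 0; 0 3/2 0 0; 0 0 3/2 0; 0 0 0 1]
T2·T1 = [3/2 0 0 0; 0 6/5 -9/10 0; 0 9/10 6/5 0; 0 0 0 1]
T3·…·T1 = [3/2 0 0 4; 0 6/5 -9/10 -6; 0 9/10 6/5 -2; 0 0 0 1]
T4·…·T1 = [6/5 27/50 18/25 2; 0 6/5 -9/10 -6; -9/10 18/25 24/25 -4; 0 0 0 1]
det M = 27/8; M⁻¹ = [8/15 0 -2/5 -8/3; 6/25 8/15 8/25 4; 8/25 -2/5 32/75 -4/3; 0 0 0 1]
M⁻¹ · (101/25, -33/10, -189/50)ᵀ = (1, 2, -1/3)ᵀ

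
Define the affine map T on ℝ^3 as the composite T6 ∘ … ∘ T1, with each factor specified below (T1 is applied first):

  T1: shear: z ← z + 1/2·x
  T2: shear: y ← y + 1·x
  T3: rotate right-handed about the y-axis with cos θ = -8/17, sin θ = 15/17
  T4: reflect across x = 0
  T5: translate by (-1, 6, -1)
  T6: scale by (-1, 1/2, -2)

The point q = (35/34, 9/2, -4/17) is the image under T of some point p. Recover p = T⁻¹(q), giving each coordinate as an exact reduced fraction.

p = (-1, 4, 0)

T1 = [1 0 0 0; 0 1 0 0; 1/2 0 1 0; 0 0 0 1]
T2·T1 = [1 0 0 0; 1 1 0 0; 1/2 0 1 0; 0 0 0 1]
T3·…·T1 = [-1/34 0 15/17 0; 1 1 0 0; -19/17 0 -8/17 0; 0 0 0 1]
T4·…·T1 = [1/34 0 -15/17 0; 1 1 0 0; -19/17 0 -8/17 0; 0 0 0 1]
T5·…·T1 = [1/34 0 -15/17 -1; 1 1 0 6; -19/17 0 -8/17 -1; 0 0 0 1]
T6·…·T1 = [-1/34 0 15/17 1; 1/2 1/2 0 3; 38/17 0 16/17 2; 0 0 0 1]
det M = -1; M⁻¹ = [-8/17 0 15/34 -7/17; 8/17 2 -15/34 -95/17; 19/17 0 1/68 -39/34; 0 0 0 1]
M⁻¹ · (35/34, 9/2, -4/17)ᵀ = (-1, 4, 0)ᵀ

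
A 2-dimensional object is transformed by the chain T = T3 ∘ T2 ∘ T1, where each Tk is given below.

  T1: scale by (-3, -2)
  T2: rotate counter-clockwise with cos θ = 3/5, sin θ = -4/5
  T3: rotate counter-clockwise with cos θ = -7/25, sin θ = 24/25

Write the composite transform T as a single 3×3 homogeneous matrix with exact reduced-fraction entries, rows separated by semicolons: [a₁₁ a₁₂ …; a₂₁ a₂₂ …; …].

T = [-9/5 8/5 0; -12/5 -6/5 0; 0 0 1]

T1 = [-3 0 0; 0 -2 0; 0 0 1]
T2·T1 = [-9/5 -8/5 0; 12/5 -6/5 0; 0 0 1]
T3·…·T1 = [-9/5 8/5 0; -12/5 -6/5 0; 0 0 1]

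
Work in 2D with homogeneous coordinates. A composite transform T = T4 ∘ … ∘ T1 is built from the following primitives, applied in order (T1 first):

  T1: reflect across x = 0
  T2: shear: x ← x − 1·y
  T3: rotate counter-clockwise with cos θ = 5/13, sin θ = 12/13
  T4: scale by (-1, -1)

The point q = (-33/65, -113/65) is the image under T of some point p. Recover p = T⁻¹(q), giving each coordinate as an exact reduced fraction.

p = (-2, 1/5)

T1 = [-1 0 0; 0 1 0; 0 0 1]
T2·T1 = [-1 -1 0; 0 1 0; 0 0 1]
T3·…·T1 = [-5/13 -17/13 0; -12/13 -7/13 0; 0 0 1]
T4·…·T1 = [5/13 17/13 0; 12/13 7/13 0; 0 0 1]
det M = -1; M⁻¹ = [-7/13 17/13 0; 12/13 -5/13 0; 0 0 1]
M⁻¹ · (-33/65, -113/65)ᵀ = (-2, 1/5)ᵀ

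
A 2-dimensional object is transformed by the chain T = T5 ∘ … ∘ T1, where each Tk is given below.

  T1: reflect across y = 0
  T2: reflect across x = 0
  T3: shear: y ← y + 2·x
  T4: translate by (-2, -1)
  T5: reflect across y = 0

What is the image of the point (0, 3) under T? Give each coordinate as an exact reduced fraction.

T1 reflect across y = 0: (0, 3) → (0, -3)
T2 reflect across x = 0: (0, -3) → (0, -3)
T3 shear: y ← y + 2·x: (0, -3) → (0, -3)
T4 translate by (-2, -1): (0, -3) → (-2, -4)
T5 reflect across y = 0: (-2, -4) → (-2, 4)

T(p) = (-2, 4)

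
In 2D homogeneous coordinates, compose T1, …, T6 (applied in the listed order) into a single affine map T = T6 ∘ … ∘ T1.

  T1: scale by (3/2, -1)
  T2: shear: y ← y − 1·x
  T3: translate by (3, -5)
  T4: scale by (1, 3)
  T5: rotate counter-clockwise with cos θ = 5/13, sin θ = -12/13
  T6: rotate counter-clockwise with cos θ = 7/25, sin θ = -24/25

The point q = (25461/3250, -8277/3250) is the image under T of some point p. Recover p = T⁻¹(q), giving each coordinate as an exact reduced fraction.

p = (-5, 1/5)

T1 = [3/2 0 0; 0 -1 0; 0 0 1]
T2·T1 = [3/2 0 0; -3/2 -1 0; 0 0 1]
T3·…·T1 = [3/2 0 3; -3/2 -1 -5; 0 0 1]
T4·…·T1 = [3/2 0 3; -9/2 -3 -15; 0 0 1]
T5·…·T1 = [-93/26 -36/13 -165/13; -81/26 -15/13 -111/13; 0 0 1]
T6·…·T1 = [-519/130 -612/325 -3819/325; 333/130 759/325 3183/325; 0 0 1]
det M = -9/2; M⁻¹ = [-506/975 -136/325 -2; 37/65 173/195 -2; 0 0 1]
M⁻¹ · (25461/3250, -8277/3250)ᵀ = (-5, 1/5)ᵀ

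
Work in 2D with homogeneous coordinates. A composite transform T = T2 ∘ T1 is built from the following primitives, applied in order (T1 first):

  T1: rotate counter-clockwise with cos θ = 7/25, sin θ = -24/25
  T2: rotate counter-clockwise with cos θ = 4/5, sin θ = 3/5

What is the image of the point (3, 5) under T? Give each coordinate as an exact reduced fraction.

T(p) = (27/5, 11/5)

T1 rotate counter-clockwise with cos θ = 7/25, sin θ = -24/25: (3, 5) → (141/25, -37/25)
T2 rotate counter-clockwise with cos θ = 4/5, sin θ = 3/5: (141/25, -37/25) → (27/5, 11/5)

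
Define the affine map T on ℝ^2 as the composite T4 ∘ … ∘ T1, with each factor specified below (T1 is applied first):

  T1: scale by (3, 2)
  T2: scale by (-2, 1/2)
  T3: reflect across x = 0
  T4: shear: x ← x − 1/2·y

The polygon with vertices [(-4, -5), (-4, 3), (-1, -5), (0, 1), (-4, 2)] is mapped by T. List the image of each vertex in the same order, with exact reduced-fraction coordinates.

T1 scale by (3, 2): (-4, -5) → (-12, -10); (-4, 3) → (-12, 6); (-1, -5) → (-3, -10); (0, 1) → (0, 2); (-4, 2) → (-12, 4)
T2 scale by (-2, 1/2): (-12, -10) → (24, -5); (-12, 6) → (24, 3); (-3, -10) → (6, -5); (0, 2) → (0, 1); (-12, 4) → (24, 2)
T3 reflect across x = 0: (24, -5) → (-24, -5); (24, 3) → (-24, 3); (6, -5) → (-6, -5); (0, 1) → (0, 1); (24, 2) → (-24, 2)
T4 shear: x ← x − 1/2·y: (-24, -5) → (-43/2, -5); (-24, 3) → (-51/2, 3); (-6, -5) → (-7/2, -5); (0, 1) → (-1/2, 1); (-24, 2) → (-25, 2)

image vertices: (-43/2, -5), (-51/2, 3), (-7/2, -5), (-1/2, 1), (-25, 2)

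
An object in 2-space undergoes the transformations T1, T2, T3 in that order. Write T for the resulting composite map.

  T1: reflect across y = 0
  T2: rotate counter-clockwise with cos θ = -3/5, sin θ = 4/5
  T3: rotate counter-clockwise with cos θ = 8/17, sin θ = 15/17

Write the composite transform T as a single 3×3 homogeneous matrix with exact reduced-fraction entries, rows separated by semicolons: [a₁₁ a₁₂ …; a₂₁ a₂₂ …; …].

T1 = [1 0 0; 0 -1 0; 0 0 1]
T2·T1 = [-3/5 4/5 0; 4/5 3/5 0; 0 0 1]
T3·…·T1 = [-84/85 -13/85 0; -13/85 84/85 0; 0 0 1]

T = [-84/85 -13/85 0; -13/85 84/85 0; 0 0 1]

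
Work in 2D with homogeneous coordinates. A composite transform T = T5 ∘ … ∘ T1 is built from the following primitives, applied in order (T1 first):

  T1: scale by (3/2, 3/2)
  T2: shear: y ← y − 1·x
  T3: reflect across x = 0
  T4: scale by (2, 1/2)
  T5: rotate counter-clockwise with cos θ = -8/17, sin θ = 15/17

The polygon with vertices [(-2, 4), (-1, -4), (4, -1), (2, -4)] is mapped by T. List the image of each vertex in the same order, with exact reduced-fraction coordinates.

T1 scale by (3/2, 3/2): (-2, 4) → (-3, 6); (-1, -4) → (-3/2, -6); (4, -1) → (6, -3/2); (2, -4) → (3, -6)
T2 shear: y ← y − 1·x: (-3, 6) → (-3, 9); (-3/2, -6) → (-3/2, -9/2); (6, -3/2) → (6, -15/2); (3, -6) → (3, -9)
T3 reflect across x = 0: (-3, 9) → (3, 9); (-3/2, -9/2) → (3/2, -9/2); (6, -15/2) → (-6, -15/2); (3, -9) → (-3, -9)
T4 scale by (2, 1/2): (3, 9) → (6, 9/2); (3/2, -9/2) → (3, -9/4); (-6, -15/2) → (-12, -15/4); (-3, -9) → (-6, -9/2)
T5 rotate counter-clockwise with cos θ = -8/17, sin θ = 15/17: (6, 9/2) → (-231/34, 54/17); (3, -9/4) → (39/68, 63/17); (-12, -15/4) → (609/68, -150/17); (-6, -9/2) → (231/34, -54/17)

image vertices: (-231/34, 54/17), (39/68, 63/17), (609/68, -150/17), (231/34, -54/17)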